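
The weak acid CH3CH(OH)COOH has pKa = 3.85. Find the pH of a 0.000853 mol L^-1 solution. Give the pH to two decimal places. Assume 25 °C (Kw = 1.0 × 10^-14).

pH = 3.55

CH3CH(OH)COOH ⇌ CH3CH(OH)COO- + H+
Ka = 10^(−3.85) = 1.41 × 10^-4
From the ICE table, Ka = [H+]²/(0.000853 − [H+]) = 1.41 × 10^-4.
[H+] is not negligible relative to C₀; solve [H+]² + 0.000141·[H+] − 1.2e-07 = 0.
[H+] = [−0.000141 + √(0.000141² + 4.81e-07)]/2 = 2.83 × 10^-4 M
pH = −log(2.83 × 10^-4) = 3.55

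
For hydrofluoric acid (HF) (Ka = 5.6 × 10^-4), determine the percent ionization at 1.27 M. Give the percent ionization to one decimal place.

HF ⇌ F- + H+; let x = [H+] at equilibrium.
x ≈ √(Ka·C₀) = √(5.6 × 10^-4 × 1.27) = 2.67 × 10^-2 M
% ionization = x/C₀ × 100% = 2.67 × 10^-2/1.27 × 100% = 2.1%

2.1%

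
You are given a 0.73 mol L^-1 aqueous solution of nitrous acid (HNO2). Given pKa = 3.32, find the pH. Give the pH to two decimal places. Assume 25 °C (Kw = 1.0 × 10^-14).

pH = 1.73

HNO2 ⇌ NO2- + H+
Ka = 10^(−3.32) = 4.79 × 10^-4
Let x = [H+] at equilibrium. Ka = x²/(0.73 − x).
Assume x ≪ 0.73: x ≈ √(4.79 × 10^-4 × 0.73) = 1.87 × 10^-2 M
Check: 2.6% ionized — well under 5%, approximation valid.
pH = −log(1.87 × 10^-2) = 1.73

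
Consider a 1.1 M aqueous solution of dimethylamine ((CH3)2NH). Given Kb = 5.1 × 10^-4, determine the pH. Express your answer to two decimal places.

pH = 12.37

(CH3)2NH + H2O ⇌ (CH3)2NH2+ + OH-
Kb = [OH-]²/(1.1 − [OH-]) = 5.1 × 10^-4
Since Kb ≪ C₀, [OH-] ≈ √(Kb·C₀) = 2.37 × 10^-2 M.
pOH = 1.63, so pH = 14.00 − pOH = 12.37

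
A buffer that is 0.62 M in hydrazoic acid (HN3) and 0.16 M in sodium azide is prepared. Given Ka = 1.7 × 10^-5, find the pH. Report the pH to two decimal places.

pKa = −log(1.7 × 10^-5) = 4.770
Henderson–Hasselbalch: pH = pKa + log([N3-]/[HN3]) = 4.770 + log(0.16/0.62)
pH = 4.770 + (-0.588) = 4.18

pH = 4.18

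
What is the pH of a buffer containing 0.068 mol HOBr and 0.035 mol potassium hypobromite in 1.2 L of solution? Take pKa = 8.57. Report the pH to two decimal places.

Using pH = pKa + log([base]/[acid]) with [base]/[acid] = 0.035/0.068:
pH = 8.57 + (-0.288) = 8.28

pH = 8.28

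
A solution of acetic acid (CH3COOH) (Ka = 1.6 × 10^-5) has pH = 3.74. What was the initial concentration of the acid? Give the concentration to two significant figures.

[H+] = 10^(-3.74) = 1.82 × 10^-4 M = x
Ka = x²/(C₀ − x) ⇒ C₀ = x + x²/Ka
C₀ = 1.82 × 10^-4 + (1.82 × 10^-4)²/(1.6 × 10^-5) = 2.25 × 10^-3 M

C₀ = 2.3 × 10^-3 M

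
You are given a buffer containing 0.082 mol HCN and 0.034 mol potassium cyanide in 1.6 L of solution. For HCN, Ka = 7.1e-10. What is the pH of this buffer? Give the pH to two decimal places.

pKa = −log(7.1 × 10^-10) = 9.149
Using pH = pKa + log([base]/[acid]) with [base]/[acid] = 0.034/0.082:
pH = 9.149 + (-0.382) = 8.77

pH = 8.77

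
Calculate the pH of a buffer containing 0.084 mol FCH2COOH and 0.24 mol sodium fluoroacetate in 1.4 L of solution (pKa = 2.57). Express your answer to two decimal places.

pH = 3.03

Henderson–Hasselbalch: pH = pKa + log([FCH2COO-]/[FCH2COOH]) = 2.57 + log(0.24/0.084)
pH = 2.57 + (+0.456) = 3.03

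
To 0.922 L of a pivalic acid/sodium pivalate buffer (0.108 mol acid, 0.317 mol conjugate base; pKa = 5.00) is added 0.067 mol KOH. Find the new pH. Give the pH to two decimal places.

After neutralization: n((CH3)3CCOOH) = 0.041 mol, n((CH3)3CCOO-) = 0.384 mol.
Henderson–Hasselbalch with mole ratio 0.384/0.041: pH = 5.00 + (+0.972)

pH = 5.97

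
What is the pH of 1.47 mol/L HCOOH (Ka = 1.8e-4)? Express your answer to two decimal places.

HCOOH ⇌ HCOO- + H+
Ka = [H+]²/(1.47 − [H+]) = 1.8 × 10^-4
Assume [H+] ≪ 1.47: [H+] ≈ √(1.8 × 10^-4 × 1.47) = 1.63 × 10^-2 M
([H+]/C₀ = 1.1% < 5%, so the approximation holds.)
pH = −log[H+] = −log(1.63 × 10^-2) = 1.79

pH = 1.79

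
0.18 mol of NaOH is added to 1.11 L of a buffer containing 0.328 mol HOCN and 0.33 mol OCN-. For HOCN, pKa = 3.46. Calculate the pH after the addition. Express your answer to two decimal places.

pH = 4.00

After neutralization: n(HOCN) = 0.148 mol, n(OCN-) = 0.51 mol.
pH = pKa + log([A⁻]/[HA]) = 3.46 + log(0.51/0.148) = 3.46 +0.537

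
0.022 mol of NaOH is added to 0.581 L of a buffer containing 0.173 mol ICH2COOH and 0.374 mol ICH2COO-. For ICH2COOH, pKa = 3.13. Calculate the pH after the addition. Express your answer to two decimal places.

pH = 3.55

OH- converts ICH2COOH to ICH2COO-: ICH2COOH → 0.151 mol, ICH2COO- → 0.396 mol.
pH = pKa + log(n_ICH2COO-/n_ICH2COOH) = 3.13 + log(0.396/0.151) = 3.13 + (+0.419)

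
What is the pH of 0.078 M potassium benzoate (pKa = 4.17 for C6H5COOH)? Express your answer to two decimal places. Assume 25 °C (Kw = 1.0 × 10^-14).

pH = 8.53

C6H5COO- is the conjugate base of the weak acid C6H5COOH.
Ka = 10^(−4.17) = 6.76 × 10^-5
Kb = Kw/Ka = 1.0×10^-14 / 6.76 × 10^-5 = 1.48 × 10^-10
Kb = [OH-]²/(0.078 − [OH-]) = 1.48 × 10^-10
Neglecting [OH-] in the denominator: [OH-] = √(1.48 × 10^-10 × 0.078) = 3.40 × 10^-6 M
pOH = −log(3.40 × 10^-6) = 5.47; pH = 14.00 − 5.47 = 8.53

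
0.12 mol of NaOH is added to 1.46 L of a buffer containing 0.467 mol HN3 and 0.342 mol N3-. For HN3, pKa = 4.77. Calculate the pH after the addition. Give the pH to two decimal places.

After neutralization: n(HN3) = 0.347 mol, n(N3-) = 0.462 mol.
Henderson–Hasselbalch with mole ratio 0.462/0.347: pH = 4.77 + (+0.124)

pH = 4.89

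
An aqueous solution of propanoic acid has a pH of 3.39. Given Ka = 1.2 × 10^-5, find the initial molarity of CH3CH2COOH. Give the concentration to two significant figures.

C₀ = 1.4 × 10^-2 M

[H+] = 10^(-3.39) = 4.07 × 10^-4 M = x
Ka = x²/(C₀ − x) ⇒ C₀ = x + x²/Ka
C₀ = 4.07 × 10^-4 + (4.07 × 10^-4)²/(1.2 × 10^-5) = 1.42 × 10^-2 M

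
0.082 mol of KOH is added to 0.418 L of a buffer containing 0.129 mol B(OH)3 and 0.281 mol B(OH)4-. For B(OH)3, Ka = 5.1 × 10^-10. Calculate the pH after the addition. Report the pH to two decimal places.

After neutralization: n(B(OH)3) = 0.047 mol, n(B(OH)4-) = 0.363 mol.
pKa = −log(5.1 × 10^-10) = 9.292
Henderson–Hasselbalch with mole ratio 0.363/0.047: pH = 9.292 + (+0.888)

pH = 10.18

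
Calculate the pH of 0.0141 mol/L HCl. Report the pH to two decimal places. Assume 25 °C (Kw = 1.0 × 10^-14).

HCl is a strong acid and dissociates completely, so [H+] = 0.0141 M.
pH = -log(0.0141) = 1.85

pH = 1.85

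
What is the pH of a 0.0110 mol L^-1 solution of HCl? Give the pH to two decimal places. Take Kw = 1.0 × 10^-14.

HCl is a strong acid and dissociates completely, so [H+] = 0.0110 M.
pH = -log(0.011) = 1.96

pH = 1.96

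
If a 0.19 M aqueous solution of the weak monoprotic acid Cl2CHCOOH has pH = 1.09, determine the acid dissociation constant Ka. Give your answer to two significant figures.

[H+] = 10^(-1.09) = 8.13 × 10^-2 M
At equilibrium [HA] = 0.19 − 8.13 × 10^-2 = 1.09 × 10^-1 M
Ka = [H+][A-]/[HA] = (8.13 × 10^-2)² / 1.09 × 10^-1 = 6.1 × 10^-2

Ka = 6.1 × 10^-2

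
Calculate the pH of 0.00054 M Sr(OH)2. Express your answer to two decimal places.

Sr(OH)2 is a strong base (each formula unit releases 2 OH-); [OH-] = 0.00108 M.
pOH = -log(0.00108) = 2.97
pH = 14.00 - 2.97 = 11.03

pH = 11.03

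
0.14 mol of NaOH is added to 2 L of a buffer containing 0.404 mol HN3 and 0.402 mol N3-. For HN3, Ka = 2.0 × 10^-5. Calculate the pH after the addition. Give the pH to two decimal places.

OH- converts HN3 to N3-: HN3 → 0.264 mol, N3- → 0.542 mol.
pKa = −log(2.0 × 10^-5) = 4.699
pH = pKa + log([A⁻]/[HA]) = 4.699 + log(0.542/0.264) = 4.699 +0.312

pH = 5.01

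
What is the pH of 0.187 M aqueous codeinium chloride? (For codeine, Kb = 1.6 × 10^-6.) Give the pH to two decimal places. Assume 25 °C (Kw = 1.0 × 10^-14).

pH = 4.47

C18H22NO3+ is the conjugate acid of the weak base C18H21NO3.
Ka = Kw/Kb = 1.0×10^-14 / 1.6 × 10^-6 = 6.25 × 10^-9
From the ICE table, Ka = x²/(0.187 − x) = 6.25 × 10^-9.
Assume x ≪ 0.187: x ≈ √(6.25 × 10^-9 × 0.187) = 3.42 × 10^-5 M
Check: 0.018% ionized — well under 5%, approximation valid.
pH = −log(3.42 × 10^-5) = 4.47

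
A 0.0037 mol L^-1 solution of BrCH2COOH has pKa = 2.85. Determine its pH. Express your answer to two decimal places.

BrCH2COOH ⇌ BrCH2COO- + H+
Ka = 10^(−2.85) = 1.41 × 10^-3
Ka = [H+]²/(0.0037 − [H+]) = 1.41 × 10^-3
Here C₀/Ka ≈ 2.62, so the small-[H+] approximation fails. Use the quadratic:
[H+] = (−Ka + √(Ka² + 4·Ka·C₀))/2 = 1.69 × 10^-3 M
pH = −log[H+] = −log(1.69 × 10^-3) = 2.77

pH = 2.77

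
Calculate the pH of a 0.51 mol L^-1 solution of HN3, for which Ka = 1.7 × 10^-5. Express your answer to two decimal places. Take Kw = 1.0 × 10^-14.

HN3 ⇌ N3- + H+
From the ICE table, Ka = x²/(0.51 − x) = 1.7 × 10^-5.
Neglecting x in the denominator: x = √(1.7 × 10^-5 × 0.51) = 2.94 × 10^-3 M
Check: 0.58% ionized — well under 5%, approximation valid.
pH = −log[H+] = −log(2.94 × 10^-3) = 2.53

pH = 2.53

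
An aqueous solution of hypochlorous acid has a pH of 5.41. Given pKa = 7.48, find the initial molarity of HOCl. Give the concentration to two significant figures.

C₀ = 4.6 × 10^-4 M

[H+] = 10^(-5.41) = 3.89 × 10^-6 M = x
Ka = 10^(−7.48) = 3.31 × 10^-8
Ka = x²/(C₀ − x) ⇒ C₀ = x + x²/Ka
C₀ = 3.89 × 10^-6 + (3.89 × 10^-6)²/(3.31 × 10^-8) = 4.61 × 10^-4 M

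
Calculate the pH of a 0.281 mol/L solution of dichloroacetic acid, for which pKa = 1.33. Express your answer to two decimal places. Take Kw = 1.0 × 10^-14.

pH = 1.03

Cl2CHCOOH ⇌ Cl2CHCOO- + H+
Ka = 10^(−1.33) = 4.68 × 10^-2
Ka = x²/(0.281 − x) = 4.68 × 10^-2
The 5% rule fails; solving x² + Ka·x − Ka·C₀ = 0 exactly:
x = (−Ka + √(Ka² + 4·Ka·C₀))/2 = 9.36 × 10^-2 M
pH = −log[H+] = −log(9.36 × 10^-2) = 1.03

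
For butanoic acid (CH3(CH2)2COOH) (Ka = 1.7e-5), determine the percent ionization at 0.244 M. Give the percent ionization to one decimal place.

0.8%

CH3(CH2)2COOH ⇌ CH3(CH2)2COO- + H+; let x = [H+] at equilibrium.
x ≈ √(Ka·C₀) = √(1.7 × 10^-5 × 0.244) = 2.04 × 10^-3 M
% ionization = x/C₀ × 100% = 2.04 × 10^-3/0.244 × 100% = 0.8%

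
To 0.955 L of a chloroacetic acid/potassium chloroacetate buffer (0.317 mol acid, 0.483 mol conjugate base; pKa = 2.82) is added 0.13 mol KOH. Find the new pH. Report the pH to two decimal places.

OH- converts ClCH2COOH to ClCH2COO-: ClCH2COOH → 0.187 mol, ClCH2COO- → 0.613 mol.
pH = pKa + log(n_ClCH2COO-/n_ClCH2COOH) = 2.82 + log(0.613/0.187) = 2.82 + (+0.516)

pH = 3.34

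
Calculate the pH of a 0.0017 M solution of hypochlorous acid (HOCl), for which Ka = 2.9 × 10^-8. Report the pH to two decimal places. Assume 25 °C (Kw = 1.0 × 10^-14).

pH = 5.15

HOCl ⇌ OCl- + H+
Ka = x²/(0.0017 − x) = 2.9 × 10^-8
Since Ka ≪ C₀, x ≈ √(Ka·C₀) = 7.02 × 10^-6 M.
pH = −log(7.02 × 10^-6) = 5.15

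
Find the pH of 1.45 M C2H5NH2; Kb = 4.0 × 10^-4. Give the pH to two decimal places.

pH = 12.38

C2H5NH2 + H2O ⇌ C2H5NH3+ + OH-
From the ICE table, Kb = [OH-]²/(1.45 − [OH-]) = 4.0 × 10^-4.
Assume [OH-] ≪ 1.45: [OH-] ≈ √(4.0 × 10^-4 × 1.45) = 2.41 × 10^-2 M
pOH = −log(2.41 × 10^-2) = 1.62; pH = 14.00 − 1.62 = 12.38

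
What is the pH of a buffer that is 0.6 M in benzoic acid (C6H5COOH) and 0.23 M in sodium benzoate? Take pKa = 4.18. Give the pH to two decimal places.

pH = pKa + log([A⁻]/[HA]) = 4.18 + log(0.23/0.6)
pH = 4.18 + (-0.416) = 3.76

pH = 3.76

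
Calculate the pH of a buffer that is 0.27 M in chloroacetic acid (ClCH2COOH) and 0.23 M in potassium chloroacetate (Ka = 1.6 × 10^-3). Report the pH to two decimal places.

pKa = −log(1.6 × 10^-3) = 2.796
pH = pKa + log([A⁻]/[HA]) = 2.796 + log(0.23/0.27)
pH = 2.796 + (-0.070) = 2.73

pH = 2.73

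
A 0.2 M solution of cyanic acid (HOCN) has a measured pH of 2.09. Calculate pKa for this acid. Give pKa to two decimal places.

pKa = 3.46

[H+] = 10^(-2.09) = 8.13 × 10^-3 M
At equilibrium [HA] = 0.2 − 8.13 × 10^-3 = 1.92 × 10^-1 M
Ka = [H+][A-]/[HA] = (8.13 × 10^-3)² / 1.92 × 10^-1 = 3.44 × 10^-4
pKa = -log(3.44 × 10^-4) = 3.46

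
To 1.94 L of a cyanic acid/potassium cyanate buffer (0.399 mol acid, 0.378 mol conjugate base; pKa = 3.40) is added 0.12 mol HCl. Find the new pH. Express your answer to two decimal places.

pH = 3.10

Added H+ converts OCN- to HOCN: HOCN → 0.519 mol, OCN- → 0.258 mol.
Henderson–Hasselbalch with mole ratio 0.258/0.519: pH = 3.40 + (-0.304)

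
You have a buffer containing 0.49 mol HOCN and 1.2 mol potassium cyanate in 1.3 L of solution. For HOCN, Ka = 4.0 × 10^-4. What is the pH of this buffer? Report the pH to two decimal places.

pKa = −log(4.0 × 10^-4) = 3.398
Henderson–Hasselbalch: pH = pKa + log([OCN-]/[HOCN]) = 3.398 + log(1.2/0.49)
pH = 3.398 + (+0.389) = 3.79

pH = 3.79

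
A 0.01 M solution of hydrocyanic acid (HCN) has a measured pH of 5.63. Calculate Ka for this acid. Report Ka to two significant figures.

[H+] = 10^(-5.63) = 2.34 × 10^-6 M
At equilibrium [HA] = 0.01 − 2.34 × 10^-6 = 1.00 × 10^-2 M
Ka = [H+][A-]/[HA] = (2.34 × 10^-6)² / 1.00 × 10^-2 = 5.5 × 10^-10

Ka = 5.5 × 10^-10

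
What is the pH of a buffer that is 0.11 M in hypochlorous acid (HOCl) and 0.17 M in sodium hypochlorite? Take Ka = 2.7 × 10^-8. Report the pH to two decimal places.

pKa = −log(2.7 × 10^-8) = 7.569
Henderson–Hasselbalch: pH = pKa + log([OCl-]/[HOCl]) = 7.569 + log(0.17/0.11)
pH = 7.569 + (+0.189) = 7.76

pH = 7.76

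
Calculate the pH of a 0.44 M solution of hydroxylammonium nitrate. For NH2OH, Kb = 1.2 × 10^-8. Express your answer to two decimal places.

pH = 3.22

NH3OH+ is the conjugate acid of the weak base NH2OH.
Ka = Kw/Kb = 1.0×10^-14 / 1.2 × 10^-8 = 8.33 × 10^-7
From the ICE table, Ka = [H+]²/(0.44 − [H+]) = 8.33 × 10^-7.
Assume [H+] ≪ 0.44: [H+] ≈ √(8.33 × 10^-7 × 0.44) = 6.05 × 10^-4 M
([H+]/C₀ = 0.14% < 5%, so the approximation holds.)
pH = −log[H+] = −log(6.05 × 10^-4) = 3.22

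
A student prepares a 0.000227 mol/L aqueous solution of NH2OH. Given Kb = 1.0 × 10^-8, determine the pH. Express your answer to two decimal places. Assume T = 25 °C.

NH2OH + H2O ⇌ NH3OH+ + OH-
Let x = [OH-] at equilibrium. Kb = x²/(0.000227 − x).
Since Kb ≪ C₀, x ≈ √(Kb·C₀) = 1.51 × 10^-6 M.
(x/C₀ = 0.66% < 5%, so the approximation holds.)
pOH = −log(1.51 × 10^-6) = 5.82; pH = 14.00 − 5.82 = 8.18

pH = 8.18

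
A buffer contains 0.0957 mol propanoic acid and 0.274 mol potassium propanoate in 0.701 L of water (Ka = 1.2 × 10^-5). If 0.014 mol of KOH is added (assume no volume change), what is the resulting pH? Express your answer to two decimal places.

pH = 5.47

OH- converts CH3CH2COOH to CH3CH2COO-: CH3CH2COOH → 0.0817 mol, CH3CH2COO- → 0.288 mol.
pKa = −log(1.2 × 10^-5) = 4.921
pH = pKa + log([A⁻]/[HA]) = 4.921 + log(0.288/0.0817) = 4.921 +0.547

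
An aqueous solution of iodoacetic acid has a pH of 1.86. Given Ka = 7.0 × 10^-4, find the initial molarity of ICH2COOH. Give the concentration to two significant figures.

[H+] = 10^(-1.86) = 1.38 × 10^-2 M = x
Ka = x²/(C₀ − x) ⇒ C₀ = x + x²/Ka
C₀ = 1.38 × 10^-2 + (1.38 × 10^-2)²/(7.0 × 10^-4) = 2.86 × 10^-1 M

C₀ = 2.9 × 10^-1 M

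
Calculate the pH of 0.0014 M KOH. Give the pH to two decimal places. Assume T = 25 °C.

KOH is a strong base; [OH-] = 0.0014 M.
pOH = -log(0.0014) = 2.85
pH = 14.00 - 2.85 = 11.15

pH = 11.15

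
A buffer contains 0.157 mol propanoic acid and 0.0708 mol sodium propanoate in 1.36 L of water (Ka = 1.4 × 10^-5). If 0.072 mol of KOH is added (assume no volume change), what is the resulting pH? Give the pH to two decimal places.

After neutralization: n(CH3CH2COOH) = 0.085 mol, n(CH3CH2COO-) = 0.143 mol.
pKa = −log(1.4 × 10^-5) = 4.854
pH = pKa + log([A⁻]/[HA]) = 4.854 + log(0.143/0.085) = 4.854 +0.226

pH = 5.08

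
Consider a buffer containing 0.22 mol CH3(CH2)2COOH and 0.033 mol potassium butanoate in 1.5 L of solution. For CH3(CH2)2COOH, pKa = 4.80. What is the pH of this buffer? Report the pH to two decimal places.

pH = 3.98

Using pH = pKa + log([base]/[acid]) with [base]/[acid] = 0.033/0.22:
pH = 4.80 + (-0.824) = 3.98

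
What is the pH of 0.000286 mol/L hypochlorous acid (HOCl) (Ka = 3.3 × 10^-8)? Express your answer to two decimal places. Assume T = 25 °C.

HOCl ⇌ OCl- + H+
From the ICE table, Ka = [H+]²/(0.000286 − [H+]) = 3.3 × 10^-8.
Assume [H+] ≪ 0.000286: [H+] ≈ √(3.3 × 10^-8 × 0.000286) = 3.07 × 10^-6 M
Check: 1.1% ionized — well under 5%, approximation valid.
pH = −log(3.07 × 10^-6) = 5.51

pH = 5.51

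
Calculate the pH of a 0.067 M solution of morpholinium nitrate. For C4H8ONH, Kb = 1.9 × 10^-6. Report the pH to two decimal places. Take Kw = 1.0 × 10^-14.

C4H8ONH2+ is the conjugate acid of the weak base C4H8ONH.
Ka = Kw/Kb = 1.0×10^-14 / 1.9 × 10^-6 = 5.26 × 10^-9
Ka = [H+]²/(0.067 − [H+]) = 5.26 × 10^-9
Since Ka ≪ C₀, [H+] ≈ √(Ka·C₀) = 1.88 × 10^-5 M.
pH = −log(1.88 × 10^-5) = 4.73

pH = 4.73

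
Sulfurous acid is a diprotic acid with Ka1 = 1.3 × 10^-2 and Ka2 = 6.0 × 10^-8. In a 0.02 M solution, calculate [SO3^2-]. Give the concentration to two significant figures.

6.0 × 10^-8 M

First ionization gives [H+] ≈ [HSO3-] = 1.09 × 10^-2 M.
Second step: Ka2 = [H+][SO3^2-]/[HSO3-] ≈ [SO3^2-] (since [H+] ≈ [HSO3-]).
So [SO3^2-] ≈ Ka2.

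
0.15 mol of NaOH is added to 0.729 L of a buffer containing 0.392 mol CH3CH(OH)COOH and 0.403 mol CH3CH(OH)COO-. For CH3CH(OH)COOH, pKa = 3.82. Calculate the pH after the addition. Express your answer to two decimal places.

pH = 4.18

OH- converts CH3CH(OH)COOH to CH3CH(OH)COO-: CH3CH(OH)COOH → 0.242 mol, CH3CH(OH)COO- → 0.553 mol.
Henderson–Hasselbalch with mole ratio 0.553/0.242: pH = 3.82 + (+0.359)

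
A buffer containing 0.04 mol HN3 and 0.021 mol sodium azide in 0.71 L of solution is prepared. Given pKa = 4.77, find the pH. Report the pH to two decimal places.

pH = pKa + log([A⁻]/[HA]) = 4.77 + log(0.021/0.04)
pH = 4.77 + (-0.280) = 4.49

pH = 4.49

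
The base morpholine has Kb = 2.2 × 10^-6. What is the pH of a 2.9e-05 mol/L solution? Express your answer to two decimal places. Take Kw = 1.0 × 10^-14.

C4H8ONH + H2O ⇌ C4H8ONH2+ + OH-
Let x = [OH-] at equilibrium. Kb = x²/(2.9e-05 − x).
x is not negligible relative to C₀; solve x² + 2.2e-06·x − 6.38e-11 = 0.
x = (−Kb + √(Kb² + 4·Kb·C₀))/2 = 6.96 × 10^-6 M
pOH = −log(6.96 × 10^-6) = 5.16; pH = 14.00 − 5.16 = 8.84

pH = 8.84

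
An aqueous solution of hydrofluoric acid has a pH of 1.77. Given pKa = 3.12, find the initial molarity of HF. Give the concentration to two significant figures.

[H+] = 10^(-1.77) = 1.70 × 10^-2 M = x
Ka = 10^(−3.12) = 7.59 × 10^-4
Ka = x²/(C₀ − x) ⇒ C₀ = x + x²/Ka
C₀ = 1.70 × 10^-2 + (1.70 × 10^-2)²/(7.59 × 10^-4) = 3.98 × 10^-1 M

C₀ = 4.0 × 10^-1 M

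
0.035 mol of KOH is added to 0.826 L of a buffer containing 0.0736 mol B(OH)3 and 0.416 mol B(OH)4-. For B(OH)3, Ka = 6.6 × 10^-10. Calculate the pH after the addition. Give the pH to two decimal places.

pH = 10.25

After neutralization: n(B(OH)3) = 0.0386 mol, n(B(OH)4-) = 0.451 mol.
pKa = −log(6.6 × 10^-10) = 9.180
Henderson–Hasselbalch with mole ratio 0.451/0.0386: pH = 9.180 + (+1.068)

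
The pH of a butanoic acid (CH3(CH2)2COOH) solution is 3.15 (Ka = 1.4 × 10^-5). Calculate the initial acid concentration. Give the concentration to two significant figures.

C₀ = 3.7 × 10^-2 M

[H+] = 10^(-3.15) = 7.08 × 10^-4 M = x
Ka = x²/(C₀ − x) ⇒ C₀ = x + x²/Ka
C₀ = 7.08 × 10^-4 + (7.08 × 10^-4)²/(1.4 × 10^-5) = 3.65 × 10^-2 M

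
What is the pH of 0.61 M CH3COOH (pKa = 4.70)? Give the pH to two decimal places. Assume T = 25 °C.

CH3COOH ⇌ CH3COO- + H+
Ka = 10^(−4.70) = 2.00 × 10^-5
Ka = [H+]²/(0.61 − [H+]) = 2.00 × 10^-5
Neglecting [H+] in the denominator: [H+] = √(2.00 × 10^-5 × 0.61) = 3.49 × 10^-3 M
Check: 0.57% ionized — well under 5%, approximation valid.
pH = −log(3.49 × 10^-3) = 2.46

pH = 2.46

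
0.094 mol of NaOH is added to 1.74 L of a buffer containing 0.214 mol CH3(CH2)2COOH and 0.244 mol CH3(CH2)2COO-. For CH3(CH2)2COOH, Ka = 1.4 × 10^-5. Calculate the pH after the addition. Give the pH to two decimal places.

pH = 5.30

After neutralization: n(CH3(CH2)2COOH) = 0.12 mol, n(CH3(CH2)2COO-) = 0.338 mol.
pKa = −log(1.4 × 10^-5) = 4.854
Henderson–Hasselbalch with mole ratio 0.338/0.12: pH = 4.854 + (+0.450)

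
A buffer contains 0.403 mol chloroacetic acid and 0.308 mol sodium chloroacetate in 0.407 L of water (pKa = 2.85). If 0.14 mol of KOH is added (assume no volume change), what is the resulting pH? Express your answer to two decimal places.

OH- converts ClCH2COOH to ClCH2COO-: ClCH2COOH → 0.263 mol, ClCH2COO- → 0.448 mol.
Henderson–Hasselbalch with mole ratio 0.448/0.263: pH = 2.85 + (+0.231)

pH = 3.08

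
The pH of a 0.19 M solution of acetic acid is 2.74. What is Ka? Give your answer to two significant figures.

[H+] = 10^(-2.74) = 1.82 × 10^-3 M
At equilibrium [HA] = 0.19 − 1.82 × 10^-3 = 1.88 × 10^-1 M
Ka = [H+][A-]/[HA] = (1.82 × 10^-3)² / 1.88 × 10^-1 = 1.8 × 10^-5

Ka = 1.8 × 10^-5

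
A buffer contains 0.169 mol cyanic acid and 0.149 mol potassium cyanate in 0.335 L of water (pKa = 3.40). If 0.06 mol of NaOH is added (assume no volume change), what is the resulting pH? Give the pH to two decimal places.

After neutralization: n(HOCN) = 0.109 mol, n(OCN-) = 0.209 mol.
pH = pKa + log([A⁻]/[HA]) = 3.40 + log(0.209/0.109) = 3.40 +0.283

pH = 3.68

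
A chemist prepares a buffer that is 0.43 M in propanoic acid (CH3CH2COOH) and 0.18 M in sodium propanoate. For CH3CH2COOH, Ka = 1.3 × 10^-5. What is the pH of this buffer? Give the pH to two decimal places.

pH = 4.51

pKa = −log(1.3 × 10^-5) = 4.886
Using pH = pKa + log([base]/[acid]) with [base]/[acid] = 0.18/0.43:
pH = 4.886 + (-0.378) = 4.51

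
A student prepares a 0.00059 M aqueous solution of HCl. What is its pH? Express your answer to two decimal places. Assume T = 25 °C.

HCl is a strong acid and dissociates completely, so [H+] = 0.00059 M.
pH = -log(0.00059) = 3.23

pH = 3.23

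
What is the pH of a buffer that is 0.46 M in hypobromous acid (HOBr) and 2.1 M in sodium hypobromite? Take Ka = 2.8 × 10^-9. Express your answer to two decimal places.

pKa = −log(2.8 × 10^-9) = 8.553
Using pH = pKa + log([base]/[acid]) with [base]/[acid] = 2.1/0.46:
pH = 8.553 + (+0.659) = 9.21

pH = 9.21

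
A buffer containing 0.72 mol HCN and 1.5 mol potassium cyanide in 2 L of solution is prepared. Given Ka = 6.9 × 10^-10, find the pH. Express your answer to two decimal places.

pKa = −log(6.9 × 10^-10) = 9.161
Using pH = pKa + log([base]/[acid]) with [base]/[acid] = 1.5/0.72:
pH = 9.161 + (+0.319) = 9.48

pH = 9.48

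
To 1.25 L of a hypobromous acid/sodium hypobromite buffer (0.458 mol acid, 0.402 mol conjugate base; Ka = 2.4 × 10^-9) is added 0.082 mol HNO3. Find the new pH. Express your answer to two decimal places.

After neutralization: n(HOBr) = 0.54 mol, n(OBr-) = 0.32 mol.
pKa = −log(2.4 × 10^-9) = 8.620
pH = pKa + log([A⁻]/[HA]) = 8.620 + log(0.32/0.54) = 8.620 -0.227

pH = 8.39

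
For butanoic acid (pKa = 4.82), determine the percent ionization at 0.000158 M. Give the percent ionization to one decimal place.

26.5%

CH3(CH2)2COOH ⇌ CH3(CH2)2COO- + H+; let x = [H+] at equilibrium.
Ka = 10^(−4.82) = 1.51 × 10^-5
Ka = x²/(C₀ − x); solving the quadratic gives x = 4.19 × 10^-5 M.
Fraction ionized = 4.19 × 10^-5 / 0.000158 = 0.2652 → 26.5%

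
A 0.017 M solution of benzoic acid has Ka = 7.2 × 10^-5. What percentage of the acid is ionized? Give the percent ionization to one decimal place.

6.3%

C6H5COOH ⇌ C6H5COO- + H+; let x = [H+] at equilibrium.
Ka = x²/(C₀ − x); solving the quadratic gives x = 1.07 × 10^-3 M.
% ionization = x/C₀ × 100% = 1.07 × 10^-3/0.017 × 100% = 6.3%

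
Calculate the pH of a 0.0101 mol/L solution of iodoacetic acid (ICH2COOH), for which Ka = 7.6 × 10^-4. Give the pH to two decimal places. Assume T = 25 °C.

ICH2COOH ⇌ ICH2COO- + H+
Let x = [H+] at equilibrium. Ka = x²/(0.0101 − x).
Here C₀/Ka ≈ 13.3, so the small-x approximation fails. Use the quadratic:
x = (−Ka + √(Ka² + 4·Ka·C₀))/2 = 2.42 × 10^-3 M
pH = −log(2.42 × 10^-3) = 2.62

pH = 2.62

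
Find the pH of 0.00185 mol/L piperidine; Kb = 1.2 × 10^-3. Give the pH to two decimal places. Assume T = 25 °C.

pH = 11.00

C5H10NH + H2O ⇌ C5H10NH2+ + OH-
Kb = [OH-]²/(0.00185 − [OH-]) = 1.2 × 10^-3
The 5% rule fails; solving [OH-]² + Kb·[OH-] − Kb·C₀ = 0 exactly:
[OH-] = [−0.0012 + √(0.0012² + 8.88e-06)]/2 = 1.01 × 10^-3 M
pOH = 3.00, so pH = 14.00 − pOH = 11.00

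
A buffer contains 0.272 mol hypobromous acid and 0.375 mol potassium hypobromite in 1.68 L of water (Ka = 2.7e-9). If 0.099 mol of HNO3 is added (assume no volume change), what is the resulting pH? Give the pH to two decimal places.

pH = 8.44

After neutralization: n(HOBr) = 0.371 mol, n(OBr-) = 0.276 mol.
pKa = −log(2.7 × 10^-9) = 8.569
Henderson–Hasselbalch with mole ratio 0.276/0.371: pH = 8.569 + (-0.128)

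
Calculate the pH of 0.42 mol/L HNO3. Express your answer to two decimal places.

HNO3 is a strong acid and dissociates completely, so [H+] = 0.42 M.
pH = -log(0.42) = 0.38

pH = 0.38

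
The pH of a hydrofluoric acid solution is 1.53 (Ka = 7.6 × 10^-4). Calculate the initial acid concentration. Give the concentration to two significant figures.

[H+] = 10^(-1.53) = 2.95 × 10^-2 M = x
Ka = x²/(C₀ − x) ⇒ C₀ = x + x²/Ka
C₀ = 2.95 × 10^-2 + (2.95 × 10^-2)²/(7.6 × 10^-4) = 1.17 M

C₀ = 1.2 M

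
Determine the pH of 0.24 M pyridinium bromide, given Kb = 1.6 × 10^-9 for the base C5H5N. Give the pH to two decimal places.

C5H5NH+ is the conjugate acid of the weak base C5H5N.
Ka = Kw/Kb = 1.0×10^-14 / 1.6 × 10^-9 = 6.25 × 10^-6
Let x = [H+] at equilibrium. Ka = x²/(0.24 − x).
Since Ka ≪ C₀, x ≈ √(Ka·C₀) = 1.22 × 10^-3 M.
(x/C₀ = 0.51% < 5%, so the approximation holds.)
pH = −log[H+] = −log(1.22 × 10^-3) = 2.91

pH = 2.91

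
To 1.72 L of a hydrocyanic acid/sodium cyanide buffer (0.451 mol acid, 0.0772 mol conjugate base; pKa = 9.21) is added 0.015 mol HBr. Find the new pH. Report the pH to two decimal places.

Added H+ converts CN- to HCN: HCN → 0.466 mol, CN- → 0.0622 mol.
pH = pKa + log(n_CN-/n_HCN) = 9.21 + log(0.0622/0.466) = 9.21 + (-0.875)

pH = 8.34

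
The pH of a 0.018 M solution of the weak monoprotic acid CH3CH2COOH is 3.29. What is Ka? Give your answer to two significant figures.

[H+] = 10^(-3.29) = 5.13 × 10^-4 M
At equilibrium [HA] = 0.018 − 5.13 × 10^-4 = 1.75 × 10^-2 M
Ka = [H+][A-]/[HA] = (5.13 × 10^-4)² / 1.75 × 10^-2 = 1.5 × 10^-5

Ka = 1.5 × 10^-5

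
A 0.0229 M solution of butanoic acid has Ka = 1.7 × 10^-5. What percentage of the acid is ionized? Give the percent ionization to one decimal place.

2.7%

CH3(CH2)2COOH ⇌ CH3(CH2)2COO- + H+; let x = [H+] at equilibrium.
x ≈ √(Ka·C₀) = √(1.7 × 10^-5 × 0.0229) = 6.24 × 10^-4 M
% ionization = x/C₀ × 100% = 6.24 × 10^-4/0.0229 × 100% = 2.7%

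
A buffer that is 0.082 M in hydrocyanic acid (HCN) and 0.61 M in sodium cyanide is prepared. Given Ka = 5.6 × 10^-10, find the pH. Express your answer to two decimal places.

pKa = −log(5.6 × 10^-10) = 9.252
Using pH = pKa + log([base]/[acid]) with [base]/[acid] = 0.61/0.082:
pH = 9.252 + (+0.872) = 10.12

pH = 10.12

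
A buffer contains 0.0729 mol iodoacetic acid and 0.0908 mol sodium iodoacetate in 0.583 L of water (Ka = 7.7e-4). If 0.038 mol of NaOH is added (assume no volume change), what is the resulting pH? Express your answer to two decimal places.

pH = 3.68

After neutralization: n(ICH2COOH) = 0.0349 mol, n(ICH2COO-) = 0.129 mol.
pKa = −log(7.7 × 10^-4) = 3.114
pH = pKa + log([A⁻]/[HA]) = 3.114 + log(0.129/0.0349) = 3.114 +0.568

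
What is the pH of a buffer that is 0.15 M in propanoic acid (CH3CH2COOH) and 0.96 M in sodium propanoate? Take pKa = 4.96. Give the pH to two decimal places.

pH = 5.77

Henderson–Hasselbalch: pH = pKa + log([CH3CH2COO-]/[CH3CH2COOH]) = 4.96 + log(0.96/0.15)
pH = 4.96 + (+0.806) = 5.77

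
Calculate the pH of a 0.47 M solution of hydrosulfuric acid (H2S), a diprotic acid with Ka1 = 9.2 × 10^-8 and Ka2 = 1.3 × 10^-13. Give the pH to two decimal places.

pH = 3.68

Since Ka1 ≫ Ka2, the first ionization dominates [H+].
Ka1 = x²/(0.47 − x) = 9.2 × 10^-8
x ≈ √(9.2 × 10^-8 × 0.47) = 2.08 × 10^-4 M
pH = −log(2.08 × 10^-4) = 3.68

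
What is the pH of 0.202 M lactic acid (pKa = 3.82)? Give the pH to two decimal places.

pH = 2.26

CH3CH(OH)COOH ⇌ CH3CH(OH)COO- + H+
Ka = 10^(−3.82) = 1.51 × 10^-4
From the ICE table, Ka = [H+]²/(0.202 − [H+]) = 1.51 × 10^-4.
Neglecting [H+] in the denominator: [H+] = √(1.51 × 10^-4 × 0.202) = 5.52 × 10^-3 M
Check: 2.7% ionized — well under 5%, approximation valid.
pH = −log(5.52 × 10^-3) = 2.26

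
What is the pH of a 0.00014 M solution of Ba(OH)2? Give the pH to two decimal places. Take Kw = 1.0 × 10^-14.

Ba(OH)2 is a strong base (each formula unit releases 2 OH-); [OH-] = 0.00028 M.
pOH = -log(0.00028) = 3.55
pH = 14.00 - 3.55 = 10.45

pH = 10.45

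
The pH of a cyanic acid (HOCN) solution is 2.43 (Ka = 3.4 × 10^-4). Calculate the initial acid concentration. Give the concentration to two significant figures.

C₀ = 4.4 × 10^-2 M

[H+] = 10^(-2.43) = 3.72 × 10^-3 M = x
Ka = x²/(C₀ − x) ⇒ C₀ = x + x²/Ka
C₀ = 3.72 × 10^-3 + (3.72 × 10^-3)²/(3.4 × 10^-4) = 4.44 × 10^-2 M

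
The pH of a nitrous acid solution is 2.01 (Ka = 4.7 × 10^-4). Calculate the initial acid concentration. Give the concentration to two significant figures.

C₀ = 2.1 × 10^-1 M

[H+] = 10^(-2.01) = 9.77 × 10^-3 M = x
Ka = x²/(C₀ − x) ⇒ C₀ = x + x²/Ka
C₀ = 9.77 × 10^-3 + (9.77 × 10^-3)²/(4.7 × 10^-4) = 2.13 × 10^-1 M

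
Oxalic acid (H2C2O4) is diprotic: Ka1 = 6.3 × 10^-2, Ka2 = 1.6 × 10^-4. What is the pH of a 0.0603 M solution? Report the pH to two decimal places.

pH = 1.42

Ka1 ≫ Ka2, so treat the first dissociation as the only significant source of H+.
Ka1 = x²/(0.0603 − x) = 6.3 × 10^-2
Solving the quadratic: x = (−Ka1 + √(Ka1² + 4·Ka1·C₀))/2 = 3.77 × 10^-2 M
pH = −log(3.77 × 10^-2) = 1.42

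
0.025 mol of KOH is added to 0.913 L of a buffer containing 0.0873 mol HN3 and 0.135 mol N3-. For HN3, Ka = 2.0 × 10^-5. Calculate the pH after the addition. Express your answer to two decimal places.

pH = 5.11

OH- converts HN3 to N3-: HN3 → 0.0623 mol, N3- → 0.16 mol.
pKa = −log(2.0 × 10^-5) = 4.699
pH = pKa + log(n_N3-/n_HN3) = 4.699 + log(0.16/0.0623) = 4.699 + (+0.410)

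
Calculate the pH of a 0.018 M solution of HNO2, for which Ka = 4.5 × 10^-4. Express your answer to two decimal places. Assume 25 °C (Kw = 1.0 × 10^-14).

HNO2 ⇌ NO2- + H+
Let x = [H+] at equilibrium. Ka = x²/(0.018 − x).
Here C₀/Ka ≈ 40, so the small-x approximation fails. Use the quadratic:
x = (−Ka + √(Ka² + 4·Ka·C₀))/2 = 2.63 × 10^-3 M
pH = −log[H+] = −log(2.63 × 10^-3) = 2.58

pH = 2.58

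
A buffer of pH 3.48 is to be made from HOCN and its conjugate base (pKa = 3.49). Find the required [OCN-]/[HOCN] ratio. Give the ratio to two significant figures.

pH = pKa + log(r) ⇒ log(r) = 3.48 − 3.49 = -0.01
r = [OCN-]/[HOCN] = 10^(-0.01) = 0.977

ratio = 0.98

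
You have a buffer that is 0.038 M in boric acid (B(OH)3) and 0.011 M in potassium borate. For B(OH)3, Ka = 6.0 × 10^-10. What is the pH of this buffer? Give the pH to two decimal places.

pH = 8.68

pKa = −log(6.0 × 10^-10) = 9.222
Using pH = pKa + log([base]/[acid]) with [base]/[acid] = 0.011/0.038:
pH = 9.222 + (-0.538) = 8.68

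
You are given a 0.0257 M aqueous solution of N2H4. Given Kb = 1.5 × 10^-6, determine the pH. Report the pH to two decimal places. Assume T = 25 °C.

N2H4 + H2O ⇌ N2H5+ + OH-
From the ICE table, Kb = [OH-]²/(0.0257 − [OH-]) = 1.5 × 10^-6.
Since Kb ≪ C₀, [OH-] ≈ √(Kb·C₀) = 1.96 × 10^-4 M.
Check: 0.76% ionized — well under 5%, approximation valid.
pOH = −log(1.96 × 10^-4) = 3.71; pH = 14.00 − 3.71 = 10.29

pH = 10.29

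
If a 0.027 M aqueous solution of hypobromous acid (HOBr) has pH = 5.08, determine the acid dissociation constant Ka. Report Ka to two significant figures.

Ka = 2.6 × 10^-9

[H+] = 10^(-5.08) = 8.32 × 10^-6 M
At equilibrium [HA] = 0.027 − 8.32 × 10^-6 = 2.70 × 10^-2 M
Ka = [H+][A-]/[HA] = (8.32 × 10^-6)² / 2.70 × 10^-2 = 2.6 × 10^-9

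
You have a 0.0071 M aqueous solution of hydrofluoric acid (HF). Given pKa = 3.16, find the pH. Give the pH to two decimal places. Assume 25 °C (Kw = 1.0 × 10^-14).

pH = 2.72

HF ⇌ F- + H+
Ka = 10^(−3.16) = 6.92 × 10^-4
Ka = x²/(0.0071 − x) = 6.92 × 10^-4
Here C₀/Ka ≈ 10.3, so the small-x approximation fails. Use the quadratic:
x = (−Ka + √(Ka² + 4·Ka·C₀))/2 = 1.90 × 10^-3 M
pH = −log(1.90 × 10^-3) = 2.72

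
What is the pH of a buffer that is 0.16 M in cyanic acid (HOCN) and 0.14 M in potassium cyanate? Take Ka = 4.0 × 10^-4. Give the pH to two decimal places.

pH = 3.34

pKa = −log(4.0 × 10^-4) = 3.398
Using pH = pKa + log([base]/[acid]) with [base]/[acid] = 0.14/0.16:
pH = 3.398 + (-0.058) = 3.34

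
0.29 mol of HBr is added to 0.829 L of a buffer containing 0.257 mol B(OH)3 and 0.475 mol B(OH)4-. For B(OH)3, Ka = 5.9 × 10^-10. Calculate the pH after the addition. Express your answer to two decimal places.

pH = 8.76

After neutralization: n(B(OH)3) = 0.547 mol, n(B(OH)4-) = 0.185 mol.
pKa = −log(5.9 × 10^-10) = 9.229
pH = pKa + log([A⁻]/[HA]) = 9.229 + log(0.185/0.547) = 9.229 -0.471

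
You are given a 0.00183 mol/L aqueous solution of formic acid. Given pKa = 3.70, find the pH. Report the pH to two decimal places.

pH = 3.29

HCOOH ⇌ HCOO- + H+
Ka = 10^(−3.70) = 2.00 × 10^-4
Ka = [H+]²/(0.00183 − [H+]) = 2.00 × 10^-4
Here C₀/Ka ≈ 9.15, so the small-[H+] approximation fails. Use the quadratic:
[H+] = (−Ka + √(Ka² + 4·Ka·C₀))/2 = 5.13 × 10^-4 M
pH = −log(5.13 × 10^-4) = 3.29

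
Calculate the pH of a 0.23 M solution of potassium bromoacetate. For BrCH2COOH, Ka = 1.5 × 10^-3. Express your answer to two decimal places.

BrCH2COO- is the conjugate base of the weak acid BrCH2COOH.
Kb = Kw/Ka = 1.0×10^-14 / 1.5 × 10^-3 = 6.67 × 10^-12
From the ICE table, Kb = x²/(0.23 − x) = 6.67 × 10^-12.
Assume x ≪ 0.23: x ≈ √(6.67 × 10^-12 × 0.23) = 1.24 × 10^-6 M
(x/C₀ = 0.00054% < 5%, so the approximation holds.)
pOH = 5.91, so pH = 14.00 − pOH = 8.09

pH = 8.09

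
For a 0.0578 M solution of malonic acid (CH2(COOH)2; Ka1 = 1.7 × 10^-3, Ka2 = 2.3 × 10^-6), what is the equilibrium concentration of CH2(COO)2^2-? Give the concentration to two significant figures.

First ionization gives [H+] ≈ [CH2(COOH)COO-] = 9.10 × 10^-3 M.
Second step: Ka2 = [H+][CH2(COO)2^2-]/[CH2(COOH)COO-] ≈ [CH2(COO)2^2-] (since [H+] ≈ [CH2(COOH)COO-]).
So [CH2(COO)2^2-] ≈ Ka2.

2.3 × 10^-6 M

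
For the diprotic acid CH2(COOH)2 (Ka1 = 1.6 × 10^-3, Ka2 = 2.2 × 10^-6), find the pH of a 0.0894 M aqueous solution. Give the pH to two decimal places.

pH = 1.95

Ka1 ≫ Ka2, so treat the first dissociation as the only significant source of H+.
Ka1 = x²/(0.0894 − x) = 1.6 × 10^-3
Solving the quadratic: x = (−Ka1 + √(Ka1² + 4·Ka1·C₀))/2 = 1.12 × 10^-2 M
pH = −log(1.12 × 10^-2) = 1.95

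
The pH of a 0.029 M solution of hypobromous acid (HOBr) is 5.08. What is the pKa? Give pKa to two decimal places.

pKa = 8.62

[H+] = 10^(-5.08) = 8.32 × 10^-6 M
At equilibrium [HA] = 0.029 − 8.32 × 10^-6 = 2.90 × 10^-2 M
Ka = [H+][A-]/[HA] = (8.32 × 10^-6)² / 2.90 × 10^-2 = 2.39 × 10^-9
pKa = -log(2.39 × 10^-9) = 8.62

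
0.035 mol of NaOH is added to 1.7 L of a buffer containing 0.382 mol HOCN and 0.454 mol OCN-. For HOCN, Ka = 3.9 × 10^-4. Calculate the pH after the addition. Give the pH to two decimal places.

pH = 3.56

OH- converts HOCN to OCN-: HOCN → 0.347 mol, OCN- → 0.489 mol.
pKa = −log(3.9 × 10^-4) = 3.409
Henderson–Hasselbalch with mole ratio 0.489/0.347: pH = 3.409 + (+0.149)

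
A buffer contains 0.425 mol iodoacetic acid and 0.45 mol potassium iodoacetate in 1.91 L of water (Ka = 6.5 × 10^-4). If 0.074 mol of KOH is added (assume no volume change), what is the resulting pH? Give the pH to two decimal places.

pH = 3.36

OH- converts ICH2COOH to ICH2COO-: ICH2COOH → 0.351 mol, ICH2COO- → 0.524 mol.
pKa = −log(6.5 × 10^-4) = 3.187
pH = pKa + log(n_ICH2COO-/n_ICH2COOH) = 3.187 + log(0.524/0.351) = 3.187 + (+0.174)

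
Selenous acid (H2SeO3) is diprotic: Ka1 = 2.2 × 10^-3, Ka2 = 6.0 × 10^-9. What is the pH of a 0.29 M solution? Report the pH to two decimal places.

Ka1 ≫ Ka2, so treat the first dissociation as the only significant source of H+.
Ka1 = x²/(0.29 − x) = 2.2 × 10^-3
Solving the quadratic: x = (−Ka1 + √(Ka1² + 4·Ka1·C₀))/2 = 2.42 × 10^-2 M
pH = −log(2.42 × 10^-2) = 1.62

pH = 1.62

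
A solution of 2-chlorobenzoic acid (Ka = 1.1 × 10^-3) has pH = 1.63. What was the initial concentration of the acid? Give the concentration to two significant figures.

[H+] = 10^(-1.63) = 2.34 × 10^-2 M = x
Ka = x²/(C₀ − x) ⇒ C₀ = x + x²/Ka
C₀ = 2.34 × 10^-2 + (2.34 × 10^-2)²/(1.1 × 10^-3) = 5.21 × 10^-1 M

C₀ = 5.2 × 10^-1 M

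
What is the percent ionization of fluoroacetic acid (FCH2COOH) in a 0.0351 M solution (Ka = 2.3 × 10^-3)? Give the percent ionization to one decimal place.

FCH2COOH ⇌ FCH2COO- + H+; let x = [H+] at equilibrium.
Solve x² + 0.0023x − 8.07e-05 = 0 → x = 7.91 × 10^-3 M
Fraction ionized = 7.91 × 10^-3 / 0.0351 = 0.2254 → 22.5%

22.5%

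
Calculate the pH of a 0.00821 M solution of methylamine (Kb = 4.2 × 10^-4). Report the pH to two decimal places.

pH = 11.22

CH3NH2 + H2O ⇌ CH3NH3+ + OH-
From the ICE table, Kb = [OH-]²/(0.00821 − [OH-]) = 4.2 × 10^-4.
Here C₀/Kb ≈ 19.5, so the small-[OH-] approximation fails. Use the quadratic:
[OH-] = (−Kb + √(Kb² + 4·Kb·C₀))/2 = 1.66 × 10^-3 M
pOH = −log(1.66 × 10^-3) = 2.78; pH = 14.00 − 2.78 = 11.22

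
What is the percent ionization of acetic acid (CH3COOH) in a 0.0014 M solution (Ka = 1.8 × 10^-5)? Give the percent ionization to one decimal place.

CH3COOH ⇌ CH3COO- + H+; let x = [H+] at equilibrium.
Solve x² + 1.8e-05x − 2.52e-08 = 0 → x = 1.50 × 10^-4 M
% ionization = x/C₀ × 100% = 1.50 × 10^-4/0.0014 × 100% = 10.7%

10.7%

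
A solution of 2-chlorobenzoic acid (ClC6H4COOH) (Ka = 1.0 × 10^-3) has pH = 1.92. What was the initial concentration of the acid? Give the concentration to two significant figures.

C₀ = 1.6 × 10^-1 M

[H+] = 10^(-1.92) = 1.20 × 10^-2 M = x
Ka = x²/(C₀ − x) ⇒ C₀ = x + x²/Ka
C₀ = 1.20 × 10^-2 + (1.20 × 10^-2)²/(1.0 × 10^-3) = 1.56 × 10^-1 M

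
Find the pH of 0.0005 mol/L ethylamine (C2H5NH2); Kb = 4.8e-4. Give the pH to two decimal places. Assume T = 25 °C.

pH = 10.49

C2H5NH2 + H2O ⇌ C2H5NH3+ + OH-
From the ICE table, Kb = [OH-]²/(0.0005 − [OH-]) = 4.8 × 10^-4.
[OH-] is not negligible relative to C₀; solve [OH-]² + 0.00048·[OH-] − 2.4e-07 = 0.
[OH-] = [−0.00048 + √(0.00048² + 9.6e-07)]/2 = 3.06 × 10^-4 M
pOH = 3.51, so pH = 14.00 − pOH = 10.49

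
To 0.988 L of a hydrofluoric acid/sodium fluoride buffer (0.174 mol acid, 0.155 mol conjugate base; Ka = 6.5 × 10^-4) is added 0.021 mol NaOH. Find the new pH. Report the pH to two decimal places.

OH- converts HF to F-: HF → 0.153 mol, F- → 0.176 mol.
pKa = −log(6.5 × 10^-4) = 3.187
pH = pKa + log([A⁻]/[HA]) = 3.187 + log(0.176/0.153) = 3.187 +0.061

pH = 3.25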